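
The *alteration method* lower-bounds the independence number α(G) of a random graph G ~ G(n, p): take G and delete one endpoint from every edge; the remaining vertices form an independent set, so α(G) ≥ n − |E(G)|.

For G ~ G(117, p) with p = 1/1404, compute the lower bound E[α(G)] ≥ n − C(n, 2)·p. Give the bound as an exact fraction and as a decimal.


E[|E(G)|] = C(117, 2)·p = 6786 · (1/1404) = 29/6.
E[α(G)] ≥ n − E[|E(G)|] = 117 − 29/6 = 673/6.
Numerically: ≈ 112.167.
(This is only a lower bound; the true E[α(G)] may be larger.)

E[α(G)] ≥ 673/6 ≈ 112.167.


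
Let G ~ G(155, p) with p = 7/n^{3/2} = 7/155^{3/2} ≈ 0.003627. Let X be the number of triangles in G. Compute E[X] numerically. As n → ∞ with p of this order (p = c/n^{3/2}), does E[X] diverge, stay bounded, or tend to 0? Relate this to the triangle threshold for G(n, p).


Number of potential triangles: C(155, 3) = 608685.
Each occurs with probability p³ ≈ (0.003627)³ ≈ 4.773110e-08.
By linearity: E[X] = C(155, 3)·p³ ≈ 608685 · 4.773110e-08 ≈ 0.0291.
Since α = 3/2 > 1, p = c/n^{3/2} = o(1/n) is below the triangle threshold p ~ 1/n. Asymptotically E[X] ~ (c³/6)·n^{3(1−α)} = (7³/6)·n^{-1.5} → 0, so by Markov's inequality G has no triangles w.h.p.

E[X] ≈ 0.0291; in regime p = Θ(1/n^{3/2}) E[X] tends to 0 (below the triangle threshold p ~ 1/n).


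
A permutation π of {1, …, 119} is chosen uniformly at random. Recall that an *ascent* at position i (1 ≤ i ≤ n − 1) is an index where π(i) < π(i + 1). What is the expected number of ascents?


Write X = Σ X_I over i = 1, …, 118, with X_I the indicator of one ascent.
There are 118 indicators.
For each fixed i, the pair (π(i), π(i+1)) is a uniformly random ordered pair of distinct values from {1, …, 119}; by symmetry P[π(i) < π(i+1)] = 1/2.
By linearity: E[X] = 118 · (1/2) = (119 − 1) · (1/2) = 59 ≈ 59.000.

E[X] = 59 = 59.000.


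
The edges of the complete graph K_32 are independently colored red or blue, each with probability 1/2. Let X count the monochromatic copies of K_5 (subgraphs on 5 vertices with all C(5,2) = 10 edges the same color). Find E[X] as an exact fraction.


Let X = Σ_S X_S over the C(32, 5) = 201376 subsets S of size 5, where X_S = 1 if the K_5 on S is monochromatic.
For a fixed S, the K_5 on S has C(5, 2) = 10 edges. P[all 10 edges red] = (1/2)^10, and likewise for blue, so P[monochromatic] = 2·(1/2)^10 = 2^{1 − 10} = 1/512.
Summing: E[X] = C(32, 5) · 2^{1 − 10} = 201376 · 1/512 = 6293/16.
Numerically: E[X] ≈ 393.31250.

E[X] = C(32,5)·2^(1−C(5,2)) = 6293/16 ≈ 393.31250.


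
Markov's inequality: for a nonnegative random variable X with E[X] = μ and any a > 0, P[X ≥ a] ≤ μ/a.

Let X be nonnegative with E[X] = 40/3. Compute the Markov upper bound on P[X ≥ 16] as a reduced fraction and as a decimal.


μ = E[X] = 40/3, a = 16.
Markov: P[X ≥ 16] ≤ μ/a = (40/3)/16 = 5/6.
Numerically: ≈ 0.8333.
(Since a = 16 > μ = 13.3333, the bound 5/6 is < 1 and informative.)

P[X ≥ 16] ≤ 5/6 ≈ 0.8333.


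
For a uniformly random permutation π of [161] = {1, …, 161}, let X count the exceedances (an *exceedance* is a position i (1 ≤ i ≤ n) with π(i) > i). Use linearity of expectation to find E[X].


Write X = Σ_{i=1}^{161} X_i, where X_i = 1_{π(i) > i}.
For each fixed i, π(i) is uniform over {1, …, 161} (marginal of a uniform permutation), so P[π(i) > i] = (n − i)/n. Summing: Σ_{i=1}^{161} (n − i)/n = (0 + 1 + … + 160)/161 = 161(161 − 1)/(2·161) = (161 − 1)/2.
Hence E[X] = Σ_{i=1}^{161} (161 − i)/161 = 80 ≈ 80.000000.

E[X] = 80 = 80.000000.


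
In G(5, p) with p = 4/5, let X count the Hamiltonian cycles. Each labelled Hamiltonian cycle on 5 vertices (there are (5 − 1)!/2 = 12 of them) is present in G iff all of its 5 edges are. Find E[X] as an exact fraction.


K_5 has (5 − 1)!/2 = 12 labelled Hamiltonian cycles.
For each such Hamiltonian cycle H, let X_H = 1 if all 5 edges of H are present in G. Then P[X_H = 1] = p^{5} = (4/5)^{5} = 1024/3125.
By linearity of expectation: E[X] = Σ_H E[X_H] = 12 · p^{5} = 12 · 1024/3125 = 12288/3125.
Numerically: E[X] ≈ 3.93.

E[X] = 12 · (4/5)^{5} = 12288/3125 ≈ 3.93.


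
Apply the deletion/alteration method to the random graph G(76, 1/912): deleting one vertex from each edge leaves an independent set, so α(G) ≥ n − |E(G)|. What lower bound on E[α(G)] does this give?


E[|E(G)|] = C(76, 2)·p = 2850 · (1/912) = 25/8.
E[α(G)] ≥ n − E[|E(G)|] = 76 − 25/8 = 583/8.
Numerically: ≈ 72.875.
(This is only a lower bound; the true E[α(G)] may be larger.)

E[α(G)] ≥ 583/8 ≈ 72.875.


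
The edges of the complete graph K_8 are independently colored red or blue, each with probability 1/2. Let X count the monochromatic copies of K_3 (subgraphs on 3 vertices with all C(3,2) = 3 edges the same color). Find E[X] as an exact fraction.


Let X = Σ_S X_S over the C(8, 3) = 56 subsets S of size 3, where X_S = 1 if the K_3 on S is monochromatic.
For a fixed S, the K_3 on S has C(3, 2) = 3 edges. P[all 3 edges red] = (1/2)^3, and likewise for blue, so P[monochromatic] = 2·(1/2)^3 = 2^{1 − 3} = 1/4.
By linearity: E[X] = C(8, 3) · 2^{1 − 3} = 56 · 1/4 = 14.
Numerically: E[X] ≈ 14.00000.

E[X] = C(8,3)·2^(1−C(3,2)) = 14 ≈ 14.00000.


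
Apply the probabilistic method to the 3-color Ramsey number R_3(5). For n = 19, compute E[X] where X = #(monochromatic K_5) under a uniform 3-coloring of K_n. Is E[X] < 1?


E[X] = C(19, 5) · 3^{1 − 10} = 11628 · 3^{−9} = 11628/19683.
As a reduced fraction: E[X] = 1292/2187 ≈ 0.5908.
Is E[X] < 1? YES.
Since E[X] < 1, there exists a 3-coloring of K_{19} with no monochromatic K_5; hence R_3(5) > 19.

E[X] = 1292/2187 ≈ 0.5908; E[X] < 1, so R_3(5) > 19.


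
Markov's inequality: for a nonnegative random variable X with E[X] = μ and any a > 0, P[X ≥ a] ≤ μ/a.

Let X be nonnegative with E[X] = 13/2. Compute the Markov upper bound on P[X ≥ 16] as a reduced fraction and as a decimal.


μ = E[X] = 13/2, a = 16.
Markov: P[X ≥ 16] ≤ μ/a = (13/2)/16 = 13/32.
Numerically: ≈ 0.40625.
(Since a = 16 > μ = 6.50000, the bound 13/32 is < 1 and informative.)

P[X ≥ 16] ≤ 13/32 ≈ 0.40625.


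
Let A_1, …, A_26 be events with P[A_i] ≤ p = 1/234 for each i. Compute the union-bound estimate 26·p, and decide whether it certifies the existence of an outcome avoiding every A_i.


Union bound: P[∪_{i=1}^{26} A_i] ≤ Σ_i P[A_i] ≤ 26·p = 26·(1/234) = 1/9.
Numerically: 1/9 ≈ 0.111.
Is 1/9 < 1? YES.
Since P[∪ A_i] ≤ 1/9 < 1, the complement has P[∩ A_i^c] ≥ 1 − 1/9 = 8/9 > 0, so some outcome avoids every A_i.

26·p = 1/9 ≈ 0.111; existence CERTIFIED by the union bound.


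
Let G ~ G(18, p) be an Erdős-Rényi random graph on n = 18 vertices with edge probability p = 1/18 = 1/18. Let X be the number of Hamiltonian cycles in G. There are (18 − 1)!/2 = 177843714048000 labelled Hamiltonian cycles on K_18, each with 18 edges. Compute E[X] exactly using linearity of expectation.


K_18 has (18 − 1)!/2 = 177843714048000 labelled Hamiltonian cycles.
For each such Hamiltonian cycle H, let X_H = 1 if all 18 edges of H are present in G. Then P[X_H = 1] = p^{18} = (1/18)^{18} = 1/39346408075296537575424.
By linearity: E[X] = Σ_H E[X_H] = 177843714048000 · p^{18} = 177843714048000 · 1/39346408075296537575424 = 14889875/3294258113514384.
Numerically: E[X] ≈ 4.52e-09.

E[X] = 177843714048000 · (1/18)^{18} = 14889875/3294258113514384 ≈ 4.52e-09.


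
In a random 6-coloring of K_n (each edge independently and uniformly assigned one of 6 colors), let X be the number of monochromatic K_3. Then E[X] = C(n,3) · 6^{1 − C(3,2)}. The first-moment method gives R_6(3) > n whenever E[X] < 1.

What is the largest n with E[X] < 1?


We need C(n, 3) · 6^{1 − 3} < 1, i.e. C(n, 3) < 6^{3 − 1} = 36.
Check values of n near the boundary:
  n = 3: C(3, 3) = 1; 1 < 36? YES
  n = 4: C(4, 3) = 4; 4 < 36? YES
  n = 5: C(5, 3) = 10; 10 < 36? YES
  n = 6: C(6, 3) = 20; 20 < 36? YES
  n = 7: C(7, 3) = 35; 35 < 36? YES
  n = 8: C(8, 3) = 56; 56 < 36? NO
  n = 9: C(9, 3) = 84; 84 < 36? NO
The largest n with C(n, 3) < 36 is n = 7 (where E[X] = 35/36 ≈ 0.9722222). Hence R_6(3) > 7, i.e. R_6(3) ≥ 8.

Largest n = 7; hence R_6(3) > 7.


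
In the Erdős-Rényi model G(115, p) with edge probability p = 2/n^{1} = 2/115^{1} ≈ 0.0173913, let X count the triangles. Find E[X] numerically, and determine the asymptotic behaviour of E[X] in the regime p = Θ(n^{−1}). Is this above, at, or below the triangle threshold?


Number of potential triangles: C(115, 3) = 246905.
Each occurs with probability p³ ≈ (0.0173913)³ ≈ 5.26012986e-06.
By linearity: E[X] = C(115, 3)·p³ ≈ 246905 · 5.26012986e-06 ≈ 1.298752.
Here α = 1, so p = 2/n is exactly at the triangle threshold p ~ 1/n. Asymptotically E[X] → c³/6 = 2³/6 = 4/3 ≈ 1.333333, a bounded constant. In this regime the triangle count is asymptotically Poisson(c³/6).

E[X] ≈ 1.298752; in regime p = Θ(1/n^{1}) E[X] stays bounded (at the triangle threshold p ~ 1/n).


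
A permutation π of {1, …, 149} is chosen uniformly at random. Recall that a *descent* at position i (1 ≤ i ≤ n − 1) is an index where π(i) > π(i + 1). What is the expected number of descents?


Write X = Σ X_I over i = 1, …, 148, with X_I the indicator of one descent.
There are 148 indicators.
For each fixed i, the pair (π(i), π(i+1)) is a uniformly random ordered pair of distinct values from {1, …, 149}; by symmetry P[π(i) > π(i+1)] = 1/2.
By linearity: E[X] = 148 · (1/2) = (149 − 1) · (1/2) = 74 ≈ 74.000000.

E[X] = 74 = 74.000000.


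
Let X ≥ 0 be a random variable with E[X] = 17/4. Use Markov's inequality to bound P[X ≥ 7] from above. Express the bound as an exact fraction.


μ = E[X] = 17/4, a = 7.
Markov: P[X ≥ 7] ≤ μ/a = (17/4)/7 = 17/28.
Numerically: ≈ 0.60714.
(Since a = 7 > μ = 4.25000, the bound 17/28 is < 1 and informative.)

P[X ≥ 7] ≤ 17/28 ≈ 0.60714.


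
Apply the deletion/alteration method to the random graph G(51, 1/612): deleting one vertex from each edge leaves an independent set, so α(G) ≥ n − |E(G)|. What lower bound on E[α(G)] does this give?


E[|E(G)|] = C(51, 2)·p = 1275 · (1/612) = 25/12.
E[α(G)] ≥ n − E[|E(G)|] = 51 − 25/12 = 587/12.
Numerically: ≈ 48.9167.
(This is only a lower bound; the true E[α(G)] may be larger.)

E[α(G)] ≥ 587/12 ≈ 48.9167.


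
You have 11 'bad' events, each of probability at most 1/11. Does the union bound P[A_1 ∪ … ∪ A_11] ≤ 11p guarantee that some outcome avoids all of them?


Union bound: P[∪_{i=1}^{11} A_i] ≤ Σ_i P[A_i] ≤ 11·p = 11·(1/11) = 1.
Numerically: 1 ≈ 1.000000.
Is 1 < 1? NO.
Since the bound 1 is ≥ 1, the union bound is uninformative here; it does NOT by itself certify existence.

11·p = 1 ≈ 1.000000; existence NOT certified by the union bound.


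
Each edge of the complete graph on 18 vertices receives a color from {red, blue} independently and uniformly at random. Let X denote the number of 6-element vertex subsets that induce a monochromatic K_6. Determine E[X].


Let X = Σ_S X_S over the C(18, 6) = 18564 subsets S of size 6, where X_S = 1 if the K_6 on S is monochromatic.
For a fixed S, the K_6 on S has C(6, 2) = 15 edges. P[all 15 edges red] = (1/2)^15, and likewise for blue, so P[monochromatic] = 2·(1/2)^15 = 2^{1 − 15} = 1/16384.
By linearity: E[X] = C(18, 6) · 2^{1 − 15} = 18564 · 1/16384 = 4641/4096.
Numerically: E[X] ≈ 1.133.

E[X] = C(18,6)·2^(1−C(6,2)) = 4641/4096 ≈ 1.133.


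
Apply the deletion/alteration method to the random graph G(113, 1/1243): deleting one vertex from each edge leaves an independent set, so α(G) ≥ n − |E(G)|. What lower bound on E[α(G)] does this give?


E[|E(G)|] = C(113, 2)·p = 6328 · (1/1243) = 56/11.
E[α(G)] ≥ n − E[|E(G)|] = 113 − 56/11 = 1187/11.
Numerically: ≈ 107.9091.
(This is only a lower bound; the true E[α(G)] may be larger.)

E[α(G)] ≥ 1187/11 ≈ 107.9091.


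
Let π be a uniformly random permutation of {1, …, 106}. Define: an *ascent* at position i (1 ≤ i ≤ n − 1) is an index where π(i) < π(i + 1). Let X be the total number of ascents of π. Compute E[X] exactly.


Write X = Σ X_I over i = 1, …, 105, with X_I the indicator of one ascent.
There are 105 indicators.
For each fixed i, the pair (π(i), π(i+1)) is a uniformly random ordered pair of distinct values from {1, …, 106}; by symmetry P[π(i) < π(i+1)] = 1/2.
By linearity: E[X] = 105 · (1/2) = (106 − 1) · (1/2) = 105/2 ≈ 52.50000.

E[X] = 105/2 = 52.50000.


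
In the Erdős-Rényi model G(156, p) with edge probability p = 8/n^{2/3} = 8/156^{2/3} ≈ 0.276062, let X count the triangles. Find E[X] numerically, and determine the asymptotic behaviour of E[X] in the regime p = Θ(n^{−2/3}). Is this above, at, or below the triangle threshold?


Number of potential triangles: C(156, 3) = 620620.
Each occurs with probability p³ ≈ (0.276062)³ ≈ 2.10387903e-02.
By linearity: E[X] = C(156, 3)·p³ ≈ 620620 · 2.10387903e-02 ≈ 13057.094017.
Since α = 2/3 < 1, p = c/n^{2/3} ≫ 1/n is above the triangle threshold p ~ 1/n. Asymptotically E[X] ~ (c³/6)·n^{3(1−α)} = (8³/6)·n^{1} → ∞; triangles are abundant w.h.p.

E[X] ≈ 13057.094017; in regime p = Θ(1/n^{2/3}) E[X] diverges (above the triangle threshold p ~ 1/n).


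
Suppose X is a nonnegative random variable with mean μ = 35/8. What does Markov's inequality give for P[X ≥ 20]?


μ = E[X] = 35/8, a = 20.
Markov: P[X ≥ 20] ≤ μ/a = (35/8)/20 = 7/32.
Numerically: ≈ 0.21875.
(Since a = 20 > μ = 4.37500, the bound 7/32 is < 1 and informative.)

P[X ≥ 20] ≤ 7/32 ≈ 0.21875.


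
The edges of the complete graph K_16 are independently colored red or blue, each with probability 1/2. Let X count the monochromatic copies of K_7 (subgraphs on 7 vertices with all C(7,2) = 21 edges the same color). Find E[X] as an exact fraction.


Let X = Σ_S X_S over the C(16, 7) = 11440 subsets S of size 7, where X_S = 1 if the K_7 on S is monochromatic.
For a fixed S, the K_7 on S has C(7, 2) = 21 edges. P[all 21 edges red] = (1/2)^21, and likewise for blue, so P[monochromatic] = 2·(1/2)^21 = 2^{1 − 21} = 1/1048576.
Summing: E[X] = C(16, 7) · 2^{1 − 21} = 11440 · 1/1048576 = 715/65536.
Numerically: E[X] ≈ 0.010910.

E[X] = C(16,7)·2^(1−C(7,2)) = 715/65536 ≈ 0.010910.


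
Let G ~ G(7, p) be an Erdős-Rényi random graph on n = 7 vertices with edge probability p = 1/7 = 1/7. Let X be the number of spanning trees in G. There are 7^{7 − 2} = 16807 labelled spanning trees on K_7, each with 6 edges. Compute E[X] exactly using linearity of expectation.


K_7 has 7^{7 − 2} = 16807 labelled spanning trees.
For each such spanning tree H, let X_H = 1 if all 6 edges of H are present in G. Then P[X_H = 1] = p^{6} = (1/7)^{6} = 1/117649.
Summing the indicators: E[X] = Σ_H E[X_H] = 16807 · p^{6} = 16807 · 1/117649 = 1/7.
Numerically: E[X] ≈ 0.142857.

E[X] = 16807 · (1/7)^{6} = 1/7 ≈ 0.142857.


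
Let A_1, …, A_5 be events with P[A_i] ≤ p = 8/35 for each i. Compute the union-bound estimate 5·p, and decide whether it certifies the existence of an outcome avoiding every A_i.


Union bound: P[∪_{i=1}^{5} A_i] ≤ Σ_i P[A_i] ≤ 5·p = 5·(8/35) = 8/7.
Numerically: 8/7 ≈ 1.14286.
Is 8/7 < 1? NO.
Since the bound 8/7 is ≥ 1, the union bound is uninformative here; it does NOT by itself certify existence.

5·p = 8/7 ≈ 1.14286; existence NOT certified by the union bound.


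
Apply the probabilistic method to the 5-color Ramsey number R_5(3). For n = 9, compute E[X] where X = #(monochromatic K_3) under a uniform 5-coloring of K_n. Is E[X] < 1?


E[X] = C(9, 3) · 5^{1 − 3} = 84 · 5^{−2} = 84/25.
As a reduced fraction: E[X] = 84/25 ≈ 3.3600.
Is E[X] < 1? NO.
Since E[X] ≥ 1, the first-moment bound is inconclusive at n = 9; it does NOT by itself certify R_5(3) > 9.

E[X] = 84/25 ≈ 3.3600; E[X] ≥ 1; first-moment method inconclusive here.


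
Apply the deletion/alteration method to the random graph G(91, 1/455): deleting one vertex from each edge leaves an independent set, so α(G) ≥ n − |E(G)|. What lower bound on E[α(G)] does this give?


E[|E(G)|] = C(91, 2)·p = 4095 · (1/455) = 9.
E[α(G)] ≥ n − E[|E(G)|] = 91 − 9 = 82.
Numerically: ≈ 82.00000.
(This is only a lower bound; the true E[α(G)] may be larger.)

E[α(G)] ≥ 82 ≈ 82.00000.


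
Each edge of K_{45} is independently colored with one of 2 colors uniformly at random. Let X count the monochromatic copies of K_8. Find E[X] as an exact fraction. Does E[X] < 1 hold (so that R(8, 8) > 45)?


E[X] = C(45, 8) · 2^{1 − 28} = 215553195 · 2^{−27} = 215553195/134217728.
As a reduced fraction: E[X] = 215553195/134217728 ≈ 1.606.
Is E[X] < 1? NO.
Since E[X] ≥ 1, the first-moment bound is inconclusive at n = 45; it does NOT by itself certify R(8, 8) > 45.

E[X] = 215553195/134217728 ≈ 1.606; E[X] ≥ 1; first-moment method inconclusive here.


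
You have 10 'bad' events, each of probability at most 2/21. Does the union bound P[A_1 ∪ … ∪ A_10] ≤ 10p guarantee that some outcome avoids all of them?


Union bound: P[∪_{i=1}^{10} A_i] ≤ Σ_i P[A_i] ≤ 10·p = 10·(2/21) = 20/21.
Numerically: 20/21 ≈ 0.95238.
Is 20/21 < 1? YES.
Since P[∪ A_i] ≤ 20/21 < 1, the complement has P[∩ A_i^c] ≥ 1 − 20/21 = 1/21 > 0, so some outcome avoids every A_i.

10·p = 20/21 ≈ 0.95238; existence CERTIFIED by the union bound.


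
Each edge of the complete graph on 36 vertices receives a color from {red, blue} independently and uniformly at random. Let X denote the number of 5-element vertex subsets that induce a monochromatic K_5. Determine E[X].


Let X = Σ_S X_S over the C(36, 5) = 376992 subsets S of size 5, where X_S = 1 if the K_5 on S is monochromatic.
For a fixed S, the K_5 on S has C(5, 2) = 10 edges. P[all 10 edges red] = (1/2)^10, and likewise for blue, so P[monochromatic] = 2·(1/2)^10 = 2^{1 − 10} = 1/512.
By linearity: E[X] = C(36, 5) · 2^{1 − 10} = 376992 · 1/512 = 11781/16.
Numerically: E[X] ≈ 736.312.

E[X] = C(36,5)·2^(1−C(5,2)) = 11781/16 ≈ 736.312.


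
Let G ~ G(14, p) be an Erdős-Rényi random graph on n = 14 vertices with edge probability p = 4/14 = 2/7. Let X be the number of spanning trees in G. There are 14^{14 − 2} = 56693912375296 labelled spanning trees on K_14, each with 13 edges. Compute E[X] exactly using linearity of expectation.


K_14 has 14^{14 − 2} = 56693912375296 labelled spanning trees.
For each such spanning tree H, let X_H = 1 if all 13 edges of H are present in G. Then P[X_H = 1] = p^{13} = (2/7)^{13} = 8192/96889010407.
By linearity of expectation: E[X] = Σ_H E[X_H] = 56693912375296 · p^{13} = 56693912375296 · 8192/96889010407 = 33554432/7.
Numerically: E[X] ≈ 4.79e+06.

E[X] = 56693912375296 · (2/7)^{13} = 33554432/7 ≈ 4.79e+06.


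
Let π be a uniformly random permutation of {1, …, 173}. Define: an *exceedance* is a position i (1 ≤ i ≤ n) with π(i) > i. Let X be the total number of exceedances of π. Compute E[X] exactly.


Write X = Σ_{i=1}^{173} X_i, where X_i = 1_{π(i) > i}.
For each fixed i, π(i) is uniform over {1, …, 173} (marginal of a uniform permutation), so P[π(i) > i] = (n − i)/n. Summing: Σ_{i=1}^{173} (n − i)/n = (0 + 1 + … + 172)/173 = 173(173 − 1)/(2·173) = (173 − 1)/2.
Hence E[X] = Σ_{i=1}^{173} (173 − i)/173 = 86 ≈ 86.000000.

E[X] = 86 = 86.000000.


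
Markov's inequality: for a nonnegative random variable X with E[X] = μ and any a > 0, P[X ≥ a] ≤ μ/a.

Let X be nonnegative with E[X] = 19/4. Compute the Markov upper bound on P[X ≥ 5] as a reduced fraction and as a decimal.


μ = E[X] = 19/4, a = 5.
Markov: P[X ≥ 5] ≤ μ/a = (19/4)/5 = 19/20.
Numerically: ≈ 0.95000.
(Since a = 5 > μ = 4.75000, the bound 19/20 is < 1 and informative.)

P[X ≥ 5] ≤ 19/20 ≈ 0.95000.


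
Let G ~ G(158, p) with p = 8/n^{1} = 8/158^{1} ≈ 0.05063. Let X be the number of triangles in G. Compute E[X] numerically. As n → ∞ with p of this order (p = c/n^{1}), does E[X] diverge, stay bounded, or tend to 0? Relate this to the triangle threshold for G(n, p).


Number of potential triangles: C(158, 3) = 644956.
Each occurs with probability p³ ≈ (0.05063)³ ≈ 1.298072e-04.
By linearity: E[X] = C(158, 3)·p³ ≈ 644956 · 1.298072e-04 ≈ 83.7199.
Here α = 1, so p = 8/n is exactly at the triangle threshold p ~ 1/n. Asymptotically E[X] → c³/6 = 8³/6 = 256/3 ≈ 85.3333, a bounded constant. In this regime the triangle count is asymptotically Poisson(c³/6).

E[X] ≈ 83.7199; in regime p = Θ(1/n^{1}) E[X] stays bounded (at the triangle threshold p ~ 1/n).


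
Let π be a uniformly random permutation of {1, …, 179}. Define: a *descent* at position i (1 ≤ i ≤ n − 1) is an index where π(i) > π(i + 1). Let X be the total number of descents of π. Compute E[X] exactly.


Write X = Σ X_I over i = 1, …, 178, with X_I the indicator of one descent.
There are 178 indicators.
For each fixed i, the pair (π(i), π(i+1)) is a uniformly random ordered pair of distinct values from {1, …, 179}; by symmetry P[π(i) > π(i+1)] = 1/2.
By linearity: E[X] = 178 · (1/2) = (179 − 1) · (1/2) = 89 ≈ 89.000.

E[X] = 89 = 89.000.


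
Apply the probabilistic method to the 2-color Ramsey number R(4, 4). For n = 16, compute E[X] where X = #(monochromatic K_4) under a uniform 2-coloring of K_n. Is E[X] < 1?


E[X] = C(16, 4) · 2^{1 − 6} = 1820 · 2^{−5} = 1820/32.
As a reduced fraction: E[X] = 455/8 ≈ 56.875.
Is E[X] < 1? NO.
Since E[X] ≥ 1, the first-moment bound is inconclusive at n = 16; it does NOT by itself certify R(4, 4) > 16.

E[X] = 455/8 ≈ 56.875; E[X] ≥ 1; first-moment method inconclusive here.


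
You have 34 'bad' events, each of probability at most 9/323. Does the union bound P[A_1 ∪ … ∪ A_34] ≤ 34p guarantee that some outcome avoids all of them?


Union bound: P[∪_{i=1}^{34} A_i] ≤ Σ_i P[A_i] ≤ 34·p = 34·(9/323) = 18/19.
Numerically: 18/19 ≈ 0.9473684.
Is 18/19 < 1? YES.
Since P[∪ A_i] ≤ 18/19 < 1, the complement has P[∩ A_i^c] ≥ 1 − 18/19 = 1/19 > 0, so some outcome avoids every A_i.

34·p = 18/19 ≈ 0.9473684; existence CERTIFIED by the union bound.


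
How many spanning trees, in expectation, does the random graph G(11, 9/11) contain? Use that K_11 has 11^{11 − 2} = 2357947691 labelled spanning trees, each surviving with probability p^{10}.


K_11 has 11^{11 − 2} = 2357947691 labelled spanning trees.
For each such spanning tree H, let X_H = 1 if all 10 edges of H are present in G. Then P[X_H = 1] = p^{10} = (9/11)^{10} = 3486784401/25937424601.
Summing the indicators: E[X] = Σ_H E[X_H] = 2357947691 · p^{10} = 2357947691 · 3486784401/25937424601 = 3486784401/11.
Numerically: E[X] ≈ 3.1698e+08.

E[X] = 2357947691 · (9/11)^{10} = 3486784401/11 ≈ 3.1698e+08.


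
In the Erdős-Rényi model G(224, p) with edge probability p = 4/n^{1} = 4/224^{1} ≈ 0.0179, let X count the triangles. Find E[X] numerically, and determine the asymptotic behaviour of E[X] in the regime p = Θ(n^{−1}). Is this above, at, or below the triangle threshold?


Number of potential triangles: C(224, 3) = 1848224.
Each occurs with probability p³ ≈ (0.0179)³ ≈ 5.69424e-06.
By linearity: E[X] = C(224, 3)·p³ ≈ 1848224 · 5.69424e-06 ≈ 10.524.
Here α = 1, so p = 4/n is exactly at the triangle threshold p ~ 1/n. Asymptotically E[X] → c³/6 = 4³/6 = 32/3 ≈ 10.667, a bounded constant. In this regime the triangle count is asymptotically Poisson(c³/6).

E[X] ≈ 10.524; in regime p = Θ(1/n^{1}) E[X] stays bounded (at the triangle threshold p ~ 1/n).


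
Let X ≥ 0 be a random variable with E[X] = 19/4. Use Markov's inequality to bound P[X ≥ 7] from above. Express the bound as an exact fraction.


μ = E[X] = 19/4, a = 7.
Markov: P[X ≥ 7] ≤ μ/a = (19/4)/7 = 19/28.
Numerically: ≈ 0.679.
(Since a = 7 > μ = 4.750, the bound 19/28 is < 1 and informative.)

P[X ≥ 7] ≤ 19/28 ≈ 0.679.


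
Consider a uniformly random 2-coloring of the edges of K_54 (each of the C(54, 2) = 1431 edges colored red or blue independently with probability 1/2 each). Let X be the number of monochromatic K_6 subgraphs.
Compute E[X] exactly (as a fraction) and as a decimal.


Let X = Σ_S X_S over the C(54, 6) = 25827165 subsets S of size 6, where X_S = 1 if the K_6 on S is monochromatic.
For a fixed S, the K_6 on S has C(6, 2) = 15 edges. P[all 15 edges red] = (1/2)^15, and likewise for blue, so P[monochromatic] = 2·(1/2)^15 = 2^{1 − 15} = 1/16384.
By linearity: E[X] = C(54, 6) · 2^{1 − 15} = 25827165 · 1/16384 = 25827165/16384.
Numerically: E[X] ≈ 1576.3651.

E[X] = C(54,6)·2^(1−C(6,2)) = 25827165/16384 ≈ 1576.3651.


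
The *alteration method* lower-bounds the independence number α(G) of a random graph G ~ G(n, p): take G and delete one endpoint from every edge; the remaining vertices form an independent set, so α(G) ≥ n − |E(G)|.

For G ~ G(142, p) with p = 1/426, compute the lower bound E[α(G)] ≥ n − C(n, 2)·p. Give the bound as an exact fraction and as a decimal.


E[|E(G)|] = C(142, 2)·p = 10011 · (1/426) = 47/2.
E[α(G)] ≥ n − E[|E(G)|] = 142 − 47/2 = 237/2.
Numerically: ≈ 118.5000.
(This is only a lower bound; the true E[α(G)] may be larger.)

E[α(G)] ≥ 237/2 ≈ 118.5000.


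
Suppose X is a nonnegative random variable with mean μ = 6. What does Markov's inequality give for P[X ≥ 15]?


μ = E[X] = 6, a = 15.
Markov: P[X ≥ 15] ≤ μ/a = (6)/15 = 2/5.
Numerically: ≈ 0.4000.
(Since a = 15 > μ = 6.0000, the bound 2/5 is < 1 and informative.)

P[X ≥ 15] ≤ 2/5 ≈ 0.4000.


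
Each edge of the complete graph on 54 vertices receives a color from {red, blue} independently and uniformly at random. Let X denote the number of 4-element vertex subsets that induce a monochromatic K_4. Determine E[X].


Let X = Σ_S X_S over the C(54, 4) = 316251 subsets S of size 4, where X_S = 1 if the K_4 on S is monochromatic.
For a fixed S, the K_4 on S has C(4, 2) = 6 edges. P[all 6 edges red] = (1/2)^6, and likewise for blue, so P[monochromatic] = 2·(1/2)^6 = 2^{1 − 6} = 1/32.
By linearity of expectation: E[X] = C(54, 4) · 2^{1 − 6} = 316251 · 1/32 = 316251/32.
Numerically: E[X] ≈ 9882.8438.

E[X] = C(54,4)·2^(1−C(4,2)) = 316251/32 ≈ 9882.8438.


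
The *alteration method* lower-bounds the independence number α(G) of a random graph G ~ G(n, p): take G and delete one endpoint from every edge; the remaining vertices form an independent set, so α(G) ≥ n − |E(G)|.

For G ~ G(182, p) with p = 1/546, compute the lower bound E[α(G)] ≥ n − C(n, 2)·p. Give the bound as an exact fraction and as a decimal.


E[|E(G)|] = C(182, 2)·p = 16471 · (1/546) = 181/6.
E[α(G)] ≥ n − E[|E(G)|] = 182 − 181/6 = 911/6.
Numerically: ≈ 151.8333.
(This is only a lower bound; the true E[α(G)] may be larger.)

E[α(G)] ≥ 911/6 ≈ 151.8333.


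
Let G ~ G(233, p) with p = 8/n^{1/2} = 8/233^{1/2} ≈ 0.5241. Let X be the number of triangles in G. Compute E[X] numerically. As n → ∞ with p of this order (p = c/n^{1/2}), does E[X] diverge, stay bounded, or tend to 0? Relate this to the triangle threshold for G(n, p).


Number of potential triangles: C(233, 3) = 2081156.
Each occurs with probability p³ ≈ (0.5241)³ ≈ 1.4395809e-01.
By linearity: E[X] = C(233, 3)·p³ ≈ 2081156 · 1.4395809e-01 ≈ 299599.24519.
Since α = 1/2 < 1, p = c/n^{1/2} ≫ 1/n is above the triangle threshold p ~ 1/n. Asymptotically E[X] ~ (c³/6)·n^{3(1−α)} = (8³/6)·n^{1.5} → ∞; triangles are abundant w.h.p.

E[X] ≈ 299599.24519; in regime p = Θ(1/n^{1/2}) E[X] diverges (above the triangle threshold p ~ 1/n).


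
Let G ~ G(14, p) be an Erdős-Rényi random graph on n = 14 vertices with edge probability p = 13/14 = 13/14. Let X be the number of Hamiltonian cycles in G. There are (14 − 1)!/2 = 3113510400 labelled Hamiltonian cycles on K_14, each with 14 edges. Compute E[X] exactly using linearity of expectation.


K_14 has (14 − 1)!/2 = 3113510400 labelled Hamiltonian cycles.
For each such Hamiltonian cycle H, let X_H = 1 if all 14 edges of H are present in G. Then P[X_H = 1] = p^{14} = (13/14)^{14} = 3937376385699289/11112006825558016.
By linearity: E[X] = Σ_H E[X_H] = 3113510400 · p^{14} = 3113510400 · 3937376385699289/11112006825558016 = 3420497300666614836525/3100448333024.
Numerically: E[X] ≈ 1.103e+09.

E[X] = 3113510400 · (13/14)^{14} = 3420497300666614836525/3100448333024 ≈ 1.103e+09.


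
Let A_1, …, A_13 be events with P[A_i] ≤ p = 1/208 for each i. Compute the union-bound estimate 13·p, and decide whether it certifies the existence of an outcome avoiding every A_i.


Union bound: P[∪_{i=1}^{13} A_i] ≤ Σ_i P[A_i] ≤ 13·p = 13·(1/208) = 1/16.
Numerically: 1/16 ≈ 0.062.
Is 1/16 < 1? YES.
Since P[∪ A_i] ≤ 1/16 < 1, the complement has P[∩ A_i^c] ≥ 1 − 1/16 = 15/16 > 0, so some outcome avoids every A_i.

13·p = 1/16 ≈ 0.062; existence CERTIFIED by the union bound.


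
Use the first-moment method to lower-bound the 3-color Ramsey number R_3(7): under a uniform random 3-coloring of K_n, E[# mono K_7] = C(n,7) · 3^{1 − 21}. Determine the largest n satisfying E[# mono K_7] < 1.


We need C(n, 7) · 3^{1 − 21} < 1, i.e. C(n, 7) < 3^{21 − 1} = 3486784401.
Check values of n near the boundary:
  n = 75: C(75, 7) = 1984829850; 1984829850 < 3486784401? YES
  n = 76: C(76, 7) = 2186189400; 2186189400 < 3486784401? YES
  n = 77: C(77, 7) = 2404808340; 2404808340 < 3486784401? YES
  n = 78: C(78, 7) = 2641902120; 2641902120 < 3486784401? YES
  n = 79: C(79, 7) = 2898753715; 2898753715 < 3486784401? YES
  n = 80: C(80, 7) = 3176716400; 3176716400 < 3486784401? YES
  n = 81: C(81, 7) = 3477216600; 3477216600 < 3486784401? YES
  n = 82: C(82, 7) = 3801756816; 3801756816 < 3486784401? NO
  n = 83: C(83, 7) = 4151918628; 4151918628 < 3486784401? NO
  n = 84: C(84, 7) = 4529365776; 4529365776 < 3486784401? NO
The largest n with C(n, 7) < 3486784401 is n = 81 (where E[X] = 42928600/43046721 ≈ 0.9972560). Hence R_3(7) > 81, i.e. R_3(7) ≥ 82.

Largest n = 81; hence R_3(7) > 81.


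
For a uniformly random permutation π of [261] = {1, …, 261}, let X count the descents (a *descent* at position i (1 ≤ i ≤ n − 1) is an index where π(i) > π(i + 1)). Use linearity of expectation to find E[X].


Write X = Σ X_I over i = 1, …, 260, with X_I the indicator of one descent.
There are 260 indicators.
For each fixed i, the pair (π(i), π(i+1)) is a uniformly random ordered pair of distinct values from {1, …, 261}; by symmetry P[π(i) > π(i+1)] = 1/2.
By linearity: E[X] = 260 · (1/2) = (261 − 1) · (1/2) = 130 ≈ 130.000.

E[X] = 130 = 130.000.


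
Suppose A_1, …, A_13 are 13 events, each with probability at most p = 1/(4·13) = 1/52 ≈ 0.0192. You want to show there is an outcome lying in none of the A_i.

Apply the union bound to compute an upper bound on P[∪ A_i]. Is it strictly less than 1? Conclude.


Union bound: P[∪_{i=1}^{13} A_i] ≤ Σ_i P[A_i] ≤ 13·p = 13·(1/52) = 1/4.
Numerically: 1/4 ≈ 0.2500.
Is 1/4 < 1? YES.
Since P[∪ A_i] ≤ 1/4 < 1, the complement has P[∩ A_i^c] ≥ 1 − 1/4 = 3/4 > 0, so some outcome avoids every A_i.

13·p = 1/4 ≈ 0.2500; existence CERTIFIED by the union bound.


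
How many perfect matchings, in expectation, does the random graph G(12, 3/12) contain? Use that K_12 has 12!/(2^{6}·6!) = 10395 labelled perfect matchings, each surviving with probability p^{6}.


K_12 has 12!/(2^{6}·6!) = 10395 labelled perfect matchings.
For each such perfect matching H, let X_H = 1 if all 6 edges of H are present in G. Then P[X_H = 1] = p^{6} = (1/4)^{6} = 1/4096.
By linearity of expectation: E[X] = Σ_H E[X_H] = 10395 · p^{6} = 10395 · 1/4096 = 10395/4096.
Numerically: E[X] ≈ 2.538.

E[X] = 10395 · (1/4)^{6} = 10395/4096 ≈ 2.538.


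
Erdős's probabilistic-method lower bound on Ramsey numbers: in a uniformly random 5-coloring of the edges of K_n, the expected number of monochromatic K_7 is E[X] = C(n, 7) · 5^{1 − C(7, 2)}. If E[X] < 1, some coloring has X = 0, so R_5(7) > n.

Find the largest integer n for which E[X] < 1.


We need C(n, 7) · 5^{1 − 21} < 1, i.e. C(n, 7) < 5^{21 − 1} = 95367431640625.
Check values of n near the boundary:
  n = 335: C(335, 7) = 88202498238195; 88202498238195 < 95367431640625? YES
  n = 336: C(336, 7) = 90079147136880; 90079147136880 < 95367431640625? YES
  n = 337: C(337, 7) = 91989916924632; 91989916924632 < 95367431640625? YES
  n = 338: C(338, 7) = 93935323022736; 93935323022736 < 95367431640625? YES
  n = 339: C(339, 7) = 95915887062372; 95915887062372 < 95367431640625? NO
  n = 340: C(340, 7) = 97932136940560; 97932136940560 < 95367431640625? NO
The largest n with C(n, 7) < 95367431640625 is n = 338 (where E[X] = 93935323022736/95367431640625 ≈ 0.984983). Hence R_5(7) > 338, i.e. R_5(7) ≥ 339.

Largest n = 338; hence R_5(7) > 338.


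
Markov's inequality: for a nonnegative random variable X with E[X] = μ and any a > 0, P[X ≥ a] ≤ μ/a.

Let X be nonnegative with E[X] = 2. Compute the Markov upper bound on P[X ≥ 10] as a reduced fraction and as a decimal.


μ = E[X] = 2, a = 10.
Markov: P[X ≥ 10] ≤ μ/a = (2)/10 = 1/5.
Numerically: ≈ 0.20000.
(Since a = 10 > μ = 2.00000, the bound 1/5 is < 1 and informative.)

P[X ≥ 10] ≤ 1/5 ≈ 0.20000.


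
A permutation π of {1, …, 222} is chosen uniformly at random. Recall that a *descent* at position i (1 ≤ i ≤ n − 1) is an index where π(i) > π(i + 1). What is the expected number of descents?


Write X = Σ X_I over i = 1, …, 221, with X_I the indicator of one descent.
There are 221 indicators.
For each fixed i, the pair (π(i), π(i+1)) is a uniformly random ordered pair of distinct values from {1, …, 222}; by symmetry P[π(i) > π(i+1)] = 1/2.
By linearity: E[X] = 221 · (1/2) = (222 − 1) · (1/2) = 221/2 ≈ 110.500.

E[X] = 221/2 = 110.500.


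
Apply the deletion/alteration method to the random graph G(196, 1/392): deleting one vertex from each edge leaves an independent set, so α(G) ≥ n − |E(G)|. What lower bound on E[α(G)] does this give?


E[|E(G)|] = C(196, 2)·p = 19110 · (1/392) = 195/4.
E[α(G)] ≥ n − E[|E(G)|] = 196 − 195/4 = 589/4.
Numerically: ≈ 147.2500.
(This is only a lower bound; the true E[α(G)] may be larger.)

E[α(G)] ≥ 589/4 ≈ 147.2500.


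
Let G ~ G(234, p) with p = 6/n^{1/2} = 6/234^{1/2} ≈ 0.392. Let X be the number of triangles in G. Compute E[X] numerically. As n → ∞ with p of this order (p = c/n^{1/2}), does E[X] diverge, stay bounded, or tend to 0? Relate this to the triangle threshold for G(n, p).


Number of potential triangles: C(234, 3) = 2108184.
Each occurs with probability p³ ≈ (0.392)³ ≈ 6.03434e-02.
By linearity: E[X] = C(234, 3)·p³ ≈ 2108184 · 6.03434e-02 ≈ 127215.046.
Since α = 1/2 < 1, p = c/n^{1/2} ≫ 1/n is above the triangle threshold p ~ 1/n. Asymptotically E[X] ~ (c³/6)·n^{3(1−α)} = (6³/6)·n^{1.5} → ∞; triangles are abundant w.h.p.

E[X] ≈ 127215.046; in regime p = Θ(1/n^{1/2}) E[X] diverges (above the triangle threshold p ~ 1/n).


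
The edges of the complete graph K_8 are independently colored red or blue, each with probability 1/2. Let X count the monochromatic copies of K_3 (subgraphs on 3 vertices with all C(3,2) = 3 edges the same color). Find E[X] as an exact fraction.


Let X = Σ_S X_S over the C(8, 3) = 56 subsets S of size 3, where X_S = 1 if the K_3 on S is monochromatic.
For a fixed S, the K_3 on S has C(3, 2) = 3 edges. P[all 3 edges red] = (1/2)^3, and likewise for blue, so P[monochromatic] = 2·(1/2)^3 = 2^{1 − 3} = 1/4.
By linearity of expectation: E[X] = C(8, 3) · 2^{1 − 3} = 56 · 1/4 = 14.
Numerically: E[X] ≈ 14.00000.

E[X] = C(8,3)·2^(1−C(3,2)) = 14 ≈ 14.00000.


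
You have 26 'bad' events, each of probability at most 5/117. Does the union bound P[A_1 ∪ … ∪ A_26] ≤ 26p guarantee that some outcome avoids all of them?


Union bound: P[∪_{i=1}^{26} A_i] ≤ Σ_i P[A_i] ≤ 26·p = 26·(5/117) = 10/9.
Numerically: 10/9 ≈ 1.1111.
Is 10/9 < 1? NO.
Since the bound 10/9 is ≥ 1, the union bound is uninformative here; it does NOT by itself certify existence.

26·p = 10/9 ≈ 1.1111; existence NOT certified by the union bound.


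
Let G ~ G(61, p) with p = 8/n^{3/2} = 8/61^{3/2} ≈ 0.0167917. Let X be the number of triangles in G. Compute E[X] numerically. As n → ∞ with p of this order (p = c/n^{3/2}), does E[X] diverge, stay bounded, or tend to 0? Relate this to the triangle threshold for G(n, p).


Number of potential triangles: C(61, 3) = 35990.
Each occurs with probability p³ ≈ (0.0167917)³ ≈ 4.73462627e-06.
By linearity: E[X] = C(61, 3)·p³ ≈ 35990 · 4.73462627e-06 ≈ 0.170399.
Since α = 3/2 > 1, p = c/n^{3/2} = o(1/n) is below the triangle threshold p ~ 1/n. Asymptotically E[X] ~ (c³/6)·n^{3(1−α)} = (8³/6)·n^{-1.5} → 0, so by Markov's inequality G has no triangles w.h.p.

E[X] ≈ 0.170399; in regime p = Θ(1/n^{3/2}) E[X] tends to 0 (below the triangle threshold p ~ 1/n).


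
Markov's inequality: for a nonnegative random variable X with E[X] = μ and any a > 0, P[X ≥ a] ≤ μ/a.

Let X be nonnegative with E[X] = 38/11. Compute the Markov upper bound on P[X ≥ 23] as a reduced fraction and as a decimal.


μ = E[X] = 38/11, a = 23.
Markov: P[X ≥ 23] ≤ μ/a = (38/11)/23 = 38/253.
Numerically: ≈ 0.150198.
(Since a = 23 > μ = 3.454545, the bound 38/253 is < 1 and informative.)

P[X ≥ 23] ≤ 38/253 ≈ 0.150198.


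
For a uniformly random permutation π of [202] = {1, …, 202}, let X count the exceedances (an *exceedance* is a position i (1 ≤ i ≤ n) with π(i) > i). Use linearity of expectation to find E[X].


Write X = Σ_{i=1}^{202} X_i, where X_i = 1_{π(i) > i}.
For each fixed i, π(i) is uniform over {1, …, 202} (marginal of a uniform permutation), so P[π(i) > i] = (n − i)/n. Summing: Σ_{i=1}^{202} (n − i)/n = (0 + 1 + … + 201)/202 = 202(202 − 1)/(2·202) = (202 − 1)/2.
Hence E[X] = Σ_{i=1}^{202} (202 − i)/202 = 201/2 ≈ 100.50000.

E[X] = 201/2 = 100.50000.


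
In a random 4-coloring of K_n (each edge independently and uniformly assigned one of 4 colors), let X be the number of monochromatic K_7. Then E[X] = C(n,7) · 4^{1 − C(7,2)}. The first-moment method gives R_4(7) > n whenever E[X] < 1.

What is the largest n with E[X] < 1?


We need C(n, 7) · 4^{1 − 21} < 1, i.e. C(n, 7) < 4^{21 − 1} = 1099511627776.
Check values of n near the boundary:
  n = 179: C(179, 7) = 1037437234460; 1037437234460 < 1099511627776? YES
  n = 180: C(180, 7) = 1079414463600; 1079414463600 < 1099511627776? YES
  n = 181: C(181, 7) = 1122839183400; 1122839183400 < 1099511627776? NO
  n = 182: C(182, 7) = 1167752750736; 1167752750736 < 1099511627776? NO
The largest n with C(n, 7) < 1099511627776 is n = 180 (where E[X] = 67463403975/68719476736 ≈ 0.98172). Hence R_4(7) > 180, i.e. R_4(7) ≥ 181.

Largest n = 180; hence R_4(7) > 180.


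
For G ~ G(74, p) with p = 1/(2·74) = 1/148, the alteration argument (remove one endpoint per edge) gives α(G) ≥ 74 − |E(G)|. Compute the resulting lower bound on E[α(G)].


E[|E(G)|] = C(74, 2)·p = 2701 · (1/148) = 73/4.
E[α(G)] ≥ n − E[|E(G)|] = 74 − 73/4 = 223/4.
Numerically: ≈ 55.750000.
(This is only a lower bound; the true E[α(G)] may be larger.)

E[α(G)] ≥ 223/4 ≈ 55.750000.


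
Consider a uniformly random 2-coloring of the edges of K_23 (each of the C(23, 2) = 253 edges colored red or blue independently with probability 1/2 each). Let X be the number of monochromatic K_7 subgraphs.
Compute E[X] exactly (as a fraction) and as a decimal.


Let X = Σ_S X_S over the C(23, 7) = 245157 subsets S of size 7, where X_S = 1 if the K_7 on S is monochromatic.
For a fixed S, the K_7 on S has C(7, 2) = 21 edges. P[all 21 edges red] = (1/2)^21, and likewise for blue, so P[monochromatic] = 2·(1/2)^21 = 2^{1 − 21} = 1/1048576.
By linearity: E[X] = C(23, 7) · 2^{1 − 21} = 245157 · 1/1048576 = 245157/1048576.
Numerically: E[X] ≈ 0.233800.

E[X] = C(23,7)·2^(1−C(7,2)) = 245157/1048576 ≈ 0.233800.
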